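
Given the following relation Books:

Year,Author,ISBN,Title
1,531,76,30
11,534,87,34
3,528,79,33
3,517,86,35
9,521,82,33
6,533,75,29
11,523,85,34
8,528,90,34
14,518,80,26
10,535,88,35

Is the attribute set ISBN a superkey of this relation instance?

Yes

All 10 rows have distinct ISBN values, so ISBN → (all attributes) holds and ISBN is a superkey.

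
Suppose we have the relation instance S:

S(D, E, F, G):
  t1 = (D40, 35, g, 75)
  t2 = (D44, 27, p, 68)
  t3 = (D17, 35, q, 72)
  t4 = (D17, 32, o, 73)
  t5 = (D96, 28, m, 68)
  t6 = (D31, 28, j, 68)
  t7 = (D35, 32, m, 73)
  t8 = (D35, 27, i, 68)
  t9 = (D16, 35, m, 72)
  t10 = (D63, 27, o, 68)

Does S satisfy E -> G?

No

E=35: rows 1, 3, 9 → G takes values {75, 72} — violation
E=27: rows 2, 8, 10 → G = 68, 68, 68 ✓
E=32: rows 4, 7 → G = 73, 73 ✓
E=28: rows 5, 6 → G = 68, 68 ✓
Two rows agree on E but differ on G, so E -> G does not hold.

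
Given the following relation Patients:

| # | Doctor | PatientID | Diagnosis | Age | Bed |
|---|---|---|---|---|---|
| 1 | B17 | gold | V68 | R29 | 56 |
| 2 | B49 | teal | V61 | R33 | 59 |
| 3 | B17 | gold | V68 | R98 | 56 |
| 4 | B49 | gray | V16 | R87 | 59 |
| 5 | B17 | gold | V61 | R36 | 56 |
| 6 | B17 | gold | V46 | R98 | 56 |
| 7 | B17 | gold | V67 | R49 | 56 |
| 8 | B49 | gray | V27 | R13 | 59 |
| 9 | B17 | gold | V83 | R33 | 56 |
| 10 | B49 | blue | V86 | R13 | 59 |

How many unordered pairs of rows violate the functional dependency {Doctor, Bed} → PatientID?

5

(Doctor=B17, Bed=56): all 6 rows agree on PatientID — 0 pairs.
(Doctor=B49, Bed=59): violating pairs (2,4), (2,8), (2,10), (4,10), (8,10) — 5 pairs.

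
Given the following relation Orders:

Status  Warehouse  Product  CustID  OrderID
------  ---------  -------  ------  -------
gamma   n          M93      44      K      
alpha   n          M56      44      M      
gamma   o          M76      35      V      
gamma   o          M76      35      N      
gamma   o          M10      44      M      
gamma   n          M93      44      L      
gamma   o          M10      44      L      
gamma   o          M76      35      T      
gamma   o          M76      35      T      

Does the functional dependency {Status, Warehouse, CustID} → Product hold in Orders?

(Status=gamma, Warehouse=n, CustID=44): 2 rows → Product = M93, M93 ✓
(Status=alpha, Warehouse=n, CustID=44): 1 row → Product = M56 ✓
(Status=gamma, Warehouse=o, CustID=35): 4 rows → Product = M76, M76, M76, M76 ✓
(Status=gamma, Warehouse=o, CustID=44): 2 rows → Product = M10, M10 ✓
Every {Status, Warehouse, CustID} value is associated with a single Product value, so {Status, Warehouse, CustID} → Product holds.

Yes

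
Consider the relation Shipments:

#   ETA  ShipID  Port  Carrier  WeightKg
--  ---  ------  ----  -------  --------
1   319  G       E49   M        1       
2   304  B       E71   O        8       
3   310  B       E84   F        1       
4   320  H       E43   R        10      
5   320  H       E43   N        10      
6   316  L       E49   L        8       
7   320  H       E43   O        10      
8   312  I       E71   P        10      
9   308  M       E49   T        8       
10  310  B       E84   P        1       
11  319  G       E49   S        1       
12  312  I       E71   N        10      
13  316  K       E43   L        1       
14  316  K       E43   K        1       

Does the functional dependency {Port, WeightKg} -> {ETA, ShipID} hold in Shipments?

(Port=E49, WeightKg=1): rows 1, 11 → {ETA,ShipID} = (319, G), (319, G) ✓
(Port=E71, WeightKg=8): row 2 → {ETA,ShipID} = (304, B) ✓
(Port=E84, WeightKg=1): rows 3, 10 → {ETA,ShipID} = (310, B), (310, B) ✓
(Port=E43, WeightKg=10): rows 4, 5, 7 → {ETA,ShipID} = (320, H), (320, H), (320, H) ✓
(Port=E49, WeightKg=8): rows 6, 9 → {ETA,ShipID} takes values {(316, L), (308, M)} — violation
(Port=E71, WeightKg=10): rows 8, 12 → {ETA,ShipID} = (312, I), (312, I) ✓
(Port=E43, WeightKg=1): rows 13, 14 → {ETA,ShipID} = (316, K), (316, K) ✓
Two rows agree on {Port, WeightKg} but differ on {ETA, ShipID}, so {Port, WeightKg} -> {ETA, ShipID} does not hold.

No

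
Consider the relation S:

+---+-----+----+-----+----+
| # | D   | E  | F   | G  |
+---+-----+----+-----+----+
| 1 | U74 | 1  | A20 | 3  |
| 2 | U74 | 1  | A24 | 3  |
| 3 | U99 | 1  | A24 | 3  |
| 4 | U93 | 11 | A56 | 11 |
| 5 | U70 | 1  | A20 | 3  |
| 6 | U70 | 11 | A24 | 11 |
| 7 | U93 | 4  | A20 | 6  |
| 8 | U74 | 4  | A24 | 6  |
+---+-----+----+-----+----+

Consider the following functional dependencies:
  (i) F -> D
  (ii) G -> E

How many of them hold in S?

1

(i) F -> D: F=A20: rows 1, 5, 7 → D takes values {U74, U70, U93} — violation; F=A24: rows 2, 3, 6, 8 → D takes values {U74, U99, U70} — violation — fails.
(ii) G -> E: every LHS value maps to a single RHS value — holds.
1 of the 2 dependencies holds.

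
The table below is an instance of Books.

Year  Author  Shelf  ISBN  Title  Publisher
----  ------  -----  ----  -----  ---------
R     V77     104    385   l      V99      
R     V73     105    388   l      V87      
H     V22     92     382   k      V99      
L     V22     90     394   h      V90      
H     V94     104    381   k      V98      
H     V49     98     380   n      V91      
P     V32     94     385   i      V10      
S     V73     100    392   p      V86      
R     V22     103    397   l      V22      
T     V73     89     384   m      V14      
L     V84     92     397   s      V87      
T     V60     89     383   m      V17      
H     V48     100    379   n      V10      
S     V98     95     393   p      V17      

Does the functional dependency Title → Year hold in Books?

Title=l: 3 rows → Year = R, R, R ✓
Title=k: 2 rows → Year = H, H ✓
Title=h: 1 row → Year = L ✓
Title=n: 2 rows → Year = H, H ✓
Title=i: 1 row → Year = P ✓
Title=p: 2 rows → Year = S, S ✓
Title=m: 2 rows → Year = T, T ✓
Title=s: 1 row → Year = L ✓
Every Title value is associated with a single Year value, so Title → Year holds.

Yes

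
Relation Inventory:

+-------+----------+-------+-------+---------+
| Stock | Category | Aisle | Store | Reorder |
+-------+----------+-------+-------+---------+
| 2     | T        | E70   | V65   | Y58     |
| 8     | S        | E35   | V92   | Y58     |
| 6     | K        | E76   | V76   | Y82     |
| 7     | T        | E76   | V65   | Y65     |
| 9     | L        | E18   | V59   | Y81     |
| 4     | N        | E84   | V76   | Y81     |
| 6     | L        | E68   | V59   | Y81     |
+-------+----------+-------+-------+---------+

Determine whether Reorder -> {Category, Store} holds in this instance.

Reorder=Y58: 2 rows → {Category,Store} takes values {(T, V65), (S, V92)} — violation
Reorder=Y82: 1 row → {Category,Store} = (K, V76) ✓
Reorder=Y65: 1 row → {Category,Store} = (T, V65) ✓
Reorder=Y81: 3 rows → {Category,Store} takes values {(L, V59), (N, V76)} — violation
Two rows agree on Reorder but differ on {Category, Store}, so Reorder -> {Category, Store} does not hold.

No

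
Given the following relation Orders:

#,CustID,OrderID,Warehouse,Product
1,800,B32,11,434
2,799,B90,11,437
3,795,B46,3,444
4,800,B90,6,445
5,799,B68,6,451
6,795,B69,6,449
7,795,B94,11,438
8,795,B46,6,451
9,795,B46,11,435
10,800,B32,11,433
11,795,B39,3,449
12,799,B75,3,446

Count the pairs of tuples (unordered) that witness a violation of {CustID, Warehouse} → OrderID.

3

(CustID=800, Warehouse=11): all 2 rows agree on OrderID — 0 pairs.
(CustID=795, Warehouse=3): violating pairs (3,11) — 1 pair.
(CustID=795, Warehouse=6): violating pairs (6,8) — 1 pair.
(CustID=795, Warehouse=11): violating pairs (7,9) — 1 pair.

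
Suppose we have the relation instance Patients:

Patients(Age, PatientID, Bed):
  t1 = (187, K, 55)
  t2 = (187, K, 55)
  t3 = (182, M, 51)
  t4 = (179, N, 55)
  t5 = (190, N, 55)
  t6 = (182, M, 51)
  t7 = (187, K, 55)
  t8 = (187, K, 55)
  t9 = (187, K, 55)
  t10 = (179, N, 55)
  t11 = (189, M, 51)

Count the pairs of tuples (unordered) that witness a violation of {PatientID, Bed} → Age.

(PatientID=K, Bed=55): all 5 rows agree on Age — 0 pairs.
(PatientID=M, Bed=51): violating pairs (3,11), (6,11) — 2 pairs.
(PatientID=N, Bed=55): violating pairs (4,5), (5,10) — 2 pairs.

4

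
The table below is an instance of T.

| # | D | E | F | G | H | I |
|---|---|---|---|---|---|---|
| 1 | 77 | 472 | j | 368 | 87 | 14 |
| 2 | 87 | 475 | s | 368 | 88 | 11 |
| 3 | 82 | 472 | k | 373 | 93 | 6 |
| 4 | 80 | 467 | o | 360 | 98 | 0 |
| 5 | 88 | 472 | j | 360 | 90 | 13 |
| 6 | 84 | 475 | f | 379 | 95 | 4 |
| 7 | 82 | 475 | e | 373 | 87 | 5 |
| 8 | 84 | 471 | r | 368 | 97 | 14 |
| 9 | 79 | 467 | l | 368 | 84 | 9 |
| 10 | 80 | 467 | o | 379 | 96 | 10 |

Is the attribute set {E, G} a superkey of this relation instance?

Yes

All 10 rows have distinct {E, G} values, so {E, G} → (all attributes) holds and {E, G} is a superkey.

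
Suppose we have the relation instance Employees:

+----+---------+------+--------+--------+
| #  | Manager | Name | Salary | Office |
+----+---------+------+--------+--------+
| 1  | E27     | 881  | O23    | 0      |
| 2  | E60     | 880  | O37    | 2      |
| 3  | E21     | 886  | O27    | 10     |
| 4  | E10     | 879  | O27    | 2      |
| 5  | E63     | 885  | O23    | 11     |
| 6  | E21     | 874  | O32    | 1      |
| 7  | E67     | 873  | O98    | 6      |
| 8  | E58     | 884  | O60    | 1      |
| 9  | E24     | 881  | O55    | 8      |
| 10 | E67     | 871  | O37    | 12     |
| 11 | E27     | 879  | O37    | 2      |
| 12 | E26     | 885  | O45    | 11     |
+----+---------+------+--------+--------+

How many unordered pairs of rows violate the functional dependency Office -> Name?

Office=2: violating pairs (2,4), (2,11) — 2 pairs.
Office=11: all 2 rows agree on Name — 0 pairs.
Office=1: violating pairs (6,8) — 1 pair.

3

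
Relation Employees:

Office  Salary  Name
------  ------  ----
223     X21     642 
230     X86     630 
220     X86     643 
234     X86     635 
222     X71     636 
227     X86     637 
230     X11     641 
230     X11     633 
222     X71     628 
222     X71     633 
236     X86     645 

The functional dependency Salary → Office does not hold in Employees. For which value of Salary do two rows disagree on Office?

Salary=X21: 1 row → Office = 223 ✓
Salary=X86: 5 rows → Office takes values {230, 220, 234, 227, 236} — violation
Salary=X71: 3 rows → Office = 222, 222, 222 ✓
Salary=X11: 2 rows → Office = 230, 230 ✓
The only Salary value with inconsistent Office is Salary=X86.

X86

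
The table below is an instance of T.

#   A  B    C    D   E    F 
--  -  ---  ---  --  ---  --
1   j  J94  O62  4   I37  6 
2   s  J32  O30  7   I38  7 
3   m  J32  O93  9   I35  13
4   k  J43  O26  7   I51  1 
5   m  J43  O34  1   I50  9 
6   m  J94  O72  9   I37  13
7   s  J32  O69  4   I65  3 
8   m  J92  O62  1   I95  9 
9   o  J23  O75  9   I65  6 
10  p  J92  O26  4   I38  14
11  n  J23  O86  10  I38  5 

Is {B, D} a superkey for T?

Yes

All 11 rows have distinct {B, D} values, so {B, D} → (all attributes) holds and {B, D} is a superkey.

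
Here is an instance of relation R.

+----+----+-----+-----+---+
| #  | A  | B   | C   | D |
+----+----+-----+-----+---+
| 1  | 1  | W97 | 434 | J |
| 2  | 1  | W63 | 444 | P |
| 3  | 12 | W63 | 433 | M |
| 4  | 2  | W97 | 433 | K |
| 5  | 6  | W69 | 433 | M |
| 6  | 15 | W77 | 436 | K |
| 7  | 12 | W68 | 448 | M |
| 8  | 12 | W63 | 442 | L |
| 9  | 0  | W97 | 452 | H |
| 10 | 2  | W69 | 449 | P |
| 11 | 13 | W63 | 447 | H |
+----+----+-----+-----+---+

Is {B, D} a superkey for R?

All 11 rows have distinct {B, D} values, so {B, D} → (all attributes) holds and {B, D} is a superkey.

Yes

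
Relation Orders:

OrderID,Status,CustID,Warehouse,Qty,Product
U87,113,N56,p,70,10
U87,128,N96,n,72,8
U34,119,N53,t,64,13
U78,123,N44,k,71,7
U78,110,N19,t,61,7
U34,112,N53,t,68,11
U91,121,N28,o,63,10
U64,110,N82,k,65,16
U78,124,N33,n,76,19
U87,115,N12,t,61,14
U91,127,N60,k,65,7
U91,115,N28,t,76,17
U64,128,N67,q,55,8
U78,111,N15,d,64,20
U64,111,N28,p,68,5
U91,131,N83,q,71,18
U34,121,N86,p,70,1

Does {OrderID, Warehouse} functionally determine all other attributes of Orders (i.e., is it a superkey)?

No

Two distinct rows share (OrderID=U34, Warehouse=t), so {OrderID, Warehouse} does not determine every attribute — not a superkey.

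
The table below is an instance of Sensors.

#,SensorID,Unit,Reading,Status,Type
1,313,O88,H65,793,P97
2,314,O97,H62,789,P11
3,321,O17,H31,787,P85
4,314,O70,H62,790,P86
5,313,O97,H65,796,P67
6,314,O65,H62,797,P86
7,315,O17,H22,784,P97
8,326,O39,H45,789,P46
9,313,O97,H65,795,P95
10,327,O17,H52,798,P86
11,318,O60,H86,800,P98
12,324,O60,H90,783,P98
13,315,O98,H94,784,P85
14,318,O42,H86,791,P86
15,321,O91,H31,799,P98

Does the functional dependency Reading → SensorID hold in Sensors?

Yes

Reading=H65: rows 1, 5, 9 → SensorID = 313, 313, 313 ✓
Reading=H62: rows 2, 4, 6 → SensorID = 314, 314, 314 ✓
Reading=H31: rows 3, 15 → SensorID = 321, 321 ✓
Reading=H22: row 7 → SensorID = 315 ✓
Reading=H45: row 8 → SensorID = 326 ✓
Reading=H52: row 10 → SensorID = 327 ✓
Reading=H86: rows 11, 14 → SensorID = 318, 318 ✓
Reading=H90: row 12 → SensorID = 324 ✓
Reading=H94: row 13 → SensorID = 315 ✓
Every Reading value is associated with a single SensorID value, so Reading → SensorID holds.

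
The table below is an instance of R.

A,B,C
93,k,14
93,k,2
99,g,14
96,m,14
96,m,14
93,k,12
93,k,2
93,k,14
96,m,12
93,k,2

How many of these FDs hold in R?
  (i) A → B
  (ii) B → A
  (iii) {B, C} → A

3

(i) A → B: every LHS value maps to a single RHS value — holds.
(ii) B → A: every LHS value maps to a single RHS value — holds.
(iii) {B, C} → A: every LHS value maps to a single RHS value — holds.
3 of the 3 dependencies hold.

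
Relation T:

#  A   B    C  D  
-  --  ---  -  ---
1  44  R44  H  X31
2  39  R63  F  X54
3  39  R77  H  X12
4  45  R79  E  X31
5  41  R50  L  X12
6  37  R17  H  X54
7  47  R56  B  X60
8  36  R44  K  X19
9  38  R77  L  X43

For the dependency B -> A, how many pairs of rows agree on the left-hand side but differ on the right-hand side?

2

B=R44: violating pairs (1,8) — 1 pair.
B=R77: violating pairs (3,9) — 1 pair.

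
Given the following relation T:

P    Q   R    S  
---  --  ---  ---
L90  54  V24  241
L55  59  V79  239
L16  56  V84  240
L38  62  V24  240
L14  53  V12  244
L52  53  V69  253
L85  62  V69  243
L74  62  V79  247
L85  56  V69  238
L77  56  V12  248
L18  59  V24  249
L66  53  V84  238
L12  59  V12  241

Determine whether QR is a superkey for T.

All 13 rows have distinct QR values, so QR → (all attributes) holds and QR is a superkey.

Yes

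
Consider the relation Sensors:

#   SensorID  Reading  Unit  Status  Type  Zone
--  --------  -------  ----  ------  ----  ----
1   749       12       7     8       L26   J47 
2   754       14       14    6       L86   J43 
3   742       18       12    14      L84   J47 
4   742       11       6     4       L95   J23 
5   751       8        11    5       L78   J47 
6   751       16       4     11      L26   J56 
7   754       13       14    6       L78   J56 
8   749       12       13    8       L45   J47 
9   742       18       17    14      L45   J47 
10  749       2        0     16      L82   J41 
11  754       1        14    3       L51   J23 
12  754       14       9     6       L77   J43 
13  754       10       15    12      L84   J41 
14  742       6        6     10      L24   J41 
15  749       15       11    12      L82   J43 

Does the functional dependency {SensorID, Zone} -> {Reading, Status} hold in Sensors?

Yes

(SensorID=749, Zone=J47): rows 1, 8 → {Reading,Status} = (12, 8), (12, 8) ✓
(SensorID=754, Zone=J43): rows 2, 12 → {Reading,Status} = (14, 6), (14, 6) ✓
(SensorID=742, Zone=J47): rows 3, 9 → {Reading,Status} = (18, 14), (18, 14) ✓
(SensorID=742, Zone=J23): row 4 → {Reading,Status} = (11, 4) ✓
(SensorID=751, Zone=J47): row 5 → {Reading,Status} = (8, 5) ✓
(SensorID=751, Zone=J56): row 6 → {Reading,Status} = (16, 11) ✓
(SensorID=754, Zone=J56): row 7 → {Reading,Status} = (13, 6) ✓
(SensorID=749, Zone=J41): row 10 → {Reading,Status} = (2, 16) ✓
(SensorID=754, Zone=J23): row 11 → {Reading,Status} = (1, 3) ✓
(SensorID=754, Zone=J41): row 13 → {Reading,Status} = (10, 12) ✓
(SensorID=742, Zone=J41): row 14 → {Reading,Status} = (6, 10) ✓
(SensorID=749, Zone=J43): row 15 → {Reading,Status} = (15, 12) ✓
Every {SensorID, Zone} value is associated with a single {Reading, Status} value, so {SensorID, Zone} -> {Reading, Status} holds.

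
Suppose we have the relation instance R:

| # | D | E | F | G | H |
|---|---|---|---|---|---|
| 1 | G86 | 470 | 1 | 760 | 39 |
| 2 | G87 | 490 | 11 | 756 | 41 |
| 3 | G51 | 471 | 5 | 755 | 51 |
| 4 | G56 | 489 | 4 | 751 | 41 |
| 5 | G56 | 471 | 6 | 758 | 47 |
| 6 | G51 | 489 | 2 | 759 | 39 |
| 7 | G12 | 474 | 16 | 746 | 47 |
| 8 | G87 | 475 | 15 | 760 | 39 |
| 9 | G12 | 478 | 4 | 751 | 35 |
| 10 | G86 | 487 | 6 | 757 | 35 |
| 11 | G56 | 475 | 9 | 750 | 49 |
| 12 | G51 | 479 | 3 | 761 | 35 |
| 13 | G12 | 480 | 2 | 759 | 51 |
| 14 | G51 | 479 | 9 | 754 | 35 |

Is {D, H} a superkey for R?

Rows 12 and 14 have the same {D, H} value (D=G51, H=35) but are distinct tuples, so {D, H} does not determine every attribute — not a superkey.

No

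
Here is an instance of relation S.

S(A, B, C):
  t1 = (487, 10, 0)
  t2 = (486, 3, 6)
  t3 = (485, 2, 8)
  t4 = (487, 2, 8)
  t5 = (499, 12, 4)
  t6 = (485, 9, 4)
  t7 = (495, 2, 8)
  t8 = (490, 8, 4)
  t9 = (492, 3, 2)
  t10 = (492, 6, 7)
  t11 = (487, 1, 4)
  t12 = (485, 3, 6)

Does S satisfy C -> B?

No

C=0: row 1 → B = 10 ✓
C=6: rows 2, 12 → B = 3, 3 ✓
C=8: rows 3, 4, 7 → B = 2, 2, 2 ✓
C=4: rows 5, 6, 8, 11 → B takes values {12, 9, 8, 1} — violation
C=2: row 9 → B = 3 ✓
C=7: row 10 → B = 6 ✓
Two rows agree on C but differ on B, so C -> B does not hold.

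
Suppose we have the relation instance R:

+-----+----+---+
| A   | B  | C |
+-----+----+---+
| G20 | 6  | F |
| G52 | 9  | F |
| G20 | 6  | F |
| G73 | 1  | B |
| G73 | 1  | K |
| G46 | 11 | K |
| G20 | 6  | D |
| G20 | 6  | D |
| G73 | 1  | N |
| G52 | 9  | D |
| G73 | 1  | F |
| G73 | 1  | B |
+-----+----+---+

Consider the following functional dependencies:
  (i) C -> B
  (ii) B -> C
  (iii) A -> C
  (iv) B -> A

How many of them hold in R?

(i) C -> B: C=F: 4 rows → B takes values {6, 9, 1} — violation; C=K: 2 rows → B takes values {1, 11} — violation; C=D: 3 rows → B takes values {6, 9} — violation — fails.
(ii) B -> C: B=6: 4 rows → C takes values {F, D} — violation; B=9: 2 rows → C takes values {F, D} — violation; B=1: 5 rows → C takes values {B, K, N, F} — violation — fails.
(iii) A -> C: A=G20: 4 rows → C takes values {F, D} — violation; A=G52: 2 rows → C takes values {F, D} — violation; A=G73: 5 rows → C takes values {B, K, N, F} — violation — fails.
(iv) B -> A: every LHS value maps to a single RHS value — holds.
1 of the 4 dependencies holds.

1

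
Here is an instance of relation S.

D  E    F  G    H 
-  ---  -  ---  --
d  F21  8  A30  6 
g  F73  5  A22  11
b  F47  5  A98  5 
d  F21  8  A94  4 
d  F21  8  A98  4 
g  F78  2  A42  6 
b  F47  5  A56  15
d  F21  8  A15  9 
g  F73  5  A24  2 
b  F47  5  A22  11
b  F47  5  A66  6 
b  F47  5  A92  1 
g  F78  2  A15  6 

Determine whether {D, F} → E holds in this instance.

(D=d, F=8): 4 rows → E = F21, F21, F21, F21 ✓
(D=g, F=5): 2 rows → E = F73, F73 ✓
(D=b, F=5): 5 rows → E = F47, F47, F47, F47, F47 ✓
(D=g, F=2): 2 rows → E = F78, F78 ✓
Every {D, F} value is associated with a single E value, so {D, F} → E holds.

Yes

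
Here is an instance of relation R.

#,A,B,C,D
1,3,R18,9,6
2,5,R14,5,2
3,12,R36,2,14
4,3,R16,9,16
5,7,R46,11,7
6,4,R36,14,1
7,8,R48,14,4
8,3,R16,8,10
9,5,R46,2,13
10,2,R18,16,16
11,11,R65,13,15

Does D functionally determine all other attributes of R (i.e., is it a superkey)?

No

Rows 4 and 10 have the same D value D=16 but are distinct tuples, so D does not determine every attribute — not a superkey.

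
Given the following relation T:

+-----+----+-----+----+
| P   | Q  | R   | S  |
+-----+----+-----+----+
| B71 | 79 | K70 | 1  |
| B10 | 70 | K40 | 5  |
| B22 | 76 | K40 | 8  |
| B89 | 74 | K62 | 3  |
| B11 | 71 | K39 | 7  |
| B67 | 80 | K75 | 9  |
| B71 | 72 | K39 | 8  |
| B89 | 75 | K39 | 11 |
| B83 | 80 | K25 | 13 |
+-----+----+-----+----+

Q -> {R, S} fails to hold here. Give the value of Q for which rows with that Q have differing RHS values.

Q=79: 1 row → {R,S} = (K70, 1) ✓
Q=70: 1 row → {R,S} = (K40, 5) ✓
Q=76: 1 row → {R,S} = (K40, 8) ✓
Q=74: 1 row → {R,S} = (K62, 3) ✓
Q=71: 1 row → {R,S} = (K39, 7) ✓
Q=80: 2 rows → {R,S} takes values {(K75, 9), (K25, 13)} — violation
Q=72: 1 row → {R,S} = (K39, 8) ✓
Q=75: 1 row → {R,S} = (K39, 11) ✓
The only Q value with inconsistent RHS is Q=80.

80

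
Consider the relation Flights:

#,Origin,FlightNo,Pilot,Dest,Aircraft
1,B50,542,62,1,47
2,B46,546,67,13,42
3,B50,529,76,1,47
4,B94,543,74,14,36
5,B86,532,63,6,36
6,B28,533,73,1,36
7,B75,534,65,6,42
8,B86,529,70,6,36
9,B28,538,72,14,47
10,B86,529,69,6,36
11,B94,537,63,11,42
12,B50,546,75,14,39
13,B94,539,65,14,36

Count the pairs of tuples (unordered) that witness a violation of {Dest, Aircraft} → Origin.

0

(Dest=1, Aircraft=47): all 2 rows agree on Origin — 0 pairs.
(Dest=14, Aircraft=36): all 2 rows agree on Origin — 0 pairs.
(Dest=6, Aircraft=36): all 3 rows agree on Origin — 0 pairs.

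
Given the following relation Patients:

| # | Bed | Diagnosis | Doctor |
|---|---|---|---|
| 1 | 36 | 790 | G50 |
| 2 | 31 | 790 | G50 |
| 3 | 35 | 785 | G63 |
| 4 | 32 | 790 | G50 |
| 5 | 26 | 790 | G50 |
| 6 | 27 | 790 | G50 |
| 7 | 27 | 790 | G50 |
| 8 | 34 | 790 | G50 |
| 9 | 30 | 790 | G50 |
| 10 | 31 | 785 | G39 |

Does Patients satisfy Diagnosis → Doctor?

No

Diagnosis=790: rows 1, 2, 4, 5, 6, 7, 8, 9 → Doctor = G50, G50, G50, G50, G50, G50, G50, G50 ✓
Diagnosis=785: rows 3, 10 → Doctor takes values {G63, G39} — violation
Two rows agree on Diagnosis but differ on Doctor, so Diagnosis → Doctor does not hold.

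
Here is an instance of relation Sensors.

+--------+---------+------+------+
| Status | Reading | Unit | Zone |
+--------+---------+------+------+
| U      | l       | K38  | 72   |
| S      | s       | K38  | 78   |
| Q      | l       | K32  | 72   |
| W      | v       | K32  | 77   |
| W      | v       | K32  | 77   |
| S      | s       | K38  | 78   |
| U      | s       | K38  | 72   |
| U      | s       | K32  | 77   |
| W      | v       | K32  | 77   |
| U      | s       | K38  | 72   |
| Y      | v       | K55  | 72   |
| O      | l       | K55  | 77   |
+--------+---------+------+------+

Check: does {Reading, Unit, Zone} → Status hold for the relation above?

Yes

(Reading=l, Unit=K38, Zone=72): 1 row → Status = U ✓
(Reading=s, Unit=K38, Zone=78): 2 rows → Status = S, S ✓
(Reading=l, Unit=K32, Zone=72): 1 row → Status = Q ✓
(Reading=v, Unit=K32, Zone=77): 3 rows → Status = W, W, W ✓
(Reading=s, Unit=K38, Zone=72): 2 rows → Status = U, U ✓
(Reading=s, Unit=K32, Zone=77): 1 row → Status = U ✓
(Reading=v, Unit=K55, Zone=72): 1 row → Status = Y ✓
(Reading=l, Unit=K55, Zone=77): 1 row → Status = O ✓
Every {Reading, Unit, Zone} value is associated with a single Status value, so {Reading, Unit, Zone} → Status holds.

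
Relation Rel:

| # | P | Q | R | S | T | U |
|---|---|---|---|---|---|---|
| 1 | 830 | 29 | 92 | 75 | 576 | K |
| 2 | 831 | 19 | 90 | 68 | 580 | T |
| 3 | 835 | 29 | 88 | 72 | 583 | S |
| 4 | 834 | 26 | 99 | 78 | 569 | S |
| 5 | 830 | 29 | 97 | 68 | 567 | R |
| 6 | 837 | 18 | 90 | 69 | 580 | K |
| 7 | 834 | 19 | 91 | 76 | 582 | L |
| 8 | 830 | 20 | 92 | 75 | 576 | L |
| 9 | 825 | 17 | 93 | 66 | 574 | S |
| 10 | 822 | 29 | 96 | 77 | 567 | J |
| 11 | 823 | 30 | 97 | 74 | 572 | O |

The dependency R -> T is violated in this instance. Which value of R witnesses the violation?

97

R=92: rows 1, 8 → T = 576, 576 ✓
R=90: rows 2, 6 → T = 580, 580 ✓
R=88: row 3 → T = 583 ✓
R=99: row 4 → T = 569 ✓
R=97: rows 5, 11 → T takes values {567, 572} — violation
R=91: row 7 → T = 582 ✓
R=93: row 9 → T = 574 ✓
R=96: row 10 → T = 567 ✓
The only R value with inconsistent T is R=97.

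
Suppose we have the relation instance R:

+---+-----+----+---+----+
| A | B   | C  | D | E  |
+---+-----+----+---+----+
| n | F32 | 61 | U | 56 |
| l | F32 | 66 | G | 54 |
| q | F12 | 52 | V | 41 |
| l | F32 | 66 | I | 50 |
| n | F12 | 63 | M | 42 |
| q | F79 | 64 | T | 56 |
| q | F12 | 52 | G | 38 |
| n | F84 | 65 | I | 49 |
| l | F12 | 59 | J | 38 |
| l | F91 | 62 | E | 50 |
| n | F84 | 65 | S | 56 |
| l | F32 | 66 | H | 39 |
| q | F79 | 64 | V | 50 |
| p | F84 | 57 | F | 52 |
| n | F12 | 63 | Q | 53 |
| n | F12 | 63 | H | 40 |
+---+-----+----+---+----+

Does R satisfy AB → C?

Yes

(A=n, B=F32): 1 row → C = 61 ✓
(A=l, B=F32): 3 rows → C = 66, 66, 66 ✓
(A=q, B=F12): 2 rows → C = 52, 52 ✓
(A=n, B=F12): 3 rows → C = 63, 63, 63 ✓
(A=q, B=F79): 2 rows → C = 64, 64 ✓
(A=n, B=F84): 2 rows → C = 65, 65 ✓
(A=l, B=F12): 1 row → C = 59 ✓
(A=l, B=F91): 1 row → C = 62 ✓
(A=p, B=F84): 1 row → C = 57 ✓
Every AB value is associated with a single C value, so AB → C holds.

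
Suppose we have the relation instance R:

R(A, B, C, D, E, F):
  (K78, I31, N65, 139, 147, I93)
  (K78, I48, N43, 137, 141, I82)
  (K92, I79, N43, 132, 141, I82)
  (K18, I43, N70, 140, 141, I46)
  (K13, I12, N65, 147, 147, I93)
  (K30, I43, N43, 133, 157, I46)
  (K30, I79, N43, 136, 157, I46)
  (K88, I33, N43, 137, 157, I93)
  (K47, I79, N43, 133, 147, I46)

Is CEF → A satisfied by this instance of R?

(C=N65, E=147, F=I93): 2 rows → A takes values {K78, K13} — violation
(C=N43, E=141, F=I82): 2 rows → A takes values {K78, K92} — violation
(C=N70, E=141, F=I46): 1 row → A = K18 ✓
(C=N43, E=157, F=I46): 2 rows → A = K30, K30 ✓
(C=N43, E=157, F=I93): 1 row → A = K88 ✓
(C=N43, E=147, F=I46): 1 row → A = K47 ✓
Two rows agree on CEF but differ on A, so CEF → A does not hold.

No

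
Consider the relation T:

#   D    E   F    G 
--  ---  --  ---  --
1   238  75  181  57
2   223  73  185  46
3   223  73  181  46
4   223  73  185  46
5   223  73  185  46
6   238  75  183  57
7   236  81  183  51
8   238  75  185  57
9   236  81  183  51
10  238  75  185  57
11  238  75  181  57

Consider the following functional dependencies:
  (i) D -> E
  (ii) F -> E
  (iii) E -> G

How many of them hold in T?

2

(i) D -> E: every LHS value maps to a single RHS value — holds.
(ii) F -> E: F=181: rows 1, 3, 11 → E takes values {75, 73} — violation; F=185: rows 2, 4, 5, 8, 10 → E takes values {73, 75} — violation; F=183: rows 6, 7, 9 → E takes values {75, 81} — violation — fails.
(iii) E -> G: every LHS value maps to a single RHS value — holds.
2 of the 3 dependencies hold.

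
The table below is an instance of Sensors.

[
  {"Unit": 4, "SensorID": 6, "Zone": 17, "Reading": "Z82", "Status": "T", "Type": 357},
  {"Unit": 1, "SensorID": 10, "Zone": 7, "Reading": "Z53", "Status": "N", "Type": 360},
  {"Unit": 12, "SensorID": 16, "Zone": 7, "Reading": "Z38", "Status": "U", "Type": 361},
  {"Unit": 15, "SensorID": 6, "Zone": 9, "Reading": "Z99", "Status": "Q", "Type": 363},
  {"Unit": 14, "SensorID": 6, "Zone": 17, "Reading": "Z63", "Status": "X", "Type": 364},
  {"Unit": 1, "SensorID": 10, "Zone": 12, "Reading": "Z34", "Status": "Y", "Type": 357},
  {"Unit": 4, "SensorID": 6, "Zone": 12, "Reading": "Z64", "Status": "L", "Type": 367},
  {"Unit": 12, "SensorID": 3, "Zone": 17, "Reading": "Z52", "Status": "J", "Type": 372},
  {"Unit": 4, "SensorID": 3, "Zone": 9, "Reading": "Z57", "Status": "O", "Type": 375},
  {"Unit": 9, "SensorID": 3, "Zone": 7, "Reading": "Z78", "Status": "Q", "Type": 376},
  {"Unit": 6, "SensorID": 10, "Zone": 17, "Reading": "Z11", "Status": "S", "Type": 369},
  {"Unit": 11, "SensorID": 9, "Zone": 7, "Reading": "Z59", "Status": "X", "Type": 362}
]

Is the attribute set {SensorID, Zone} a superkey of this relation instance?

No

Two distinct rows share (SensorID=6, Zone=17), so {SensorID, Zone} does not determine every attribute — not a superkey.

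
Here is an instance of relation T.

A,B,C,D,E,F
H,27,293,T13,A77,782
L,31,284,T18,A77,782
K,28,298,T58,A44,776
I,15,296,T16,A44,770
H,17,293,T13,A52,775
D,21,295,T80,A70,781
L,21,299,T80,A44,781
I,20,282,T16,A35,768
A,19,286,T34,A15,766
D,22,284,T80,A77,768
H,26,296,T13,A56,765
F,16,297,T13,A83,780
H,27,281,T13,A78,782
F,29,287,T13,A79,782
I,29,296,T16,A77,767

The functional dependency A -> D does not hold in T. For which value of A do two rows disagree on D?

L

A=H: 4 rows → D = T13, T13, T13, T13 ✓
A=L: 2 rows → D takes values {T18, T80} — violation
A=K: 1 row → D = T58 ✓
A=I: 3 rows → D = T16, T16, T16 ✓
A=D: 2 rows → D = T80, T80 ✓
A=A: 1 row → D = T34 ✓
A=F: 2 rows → D = T13, T13 ✓
The only A value with inconsistent D is A=L.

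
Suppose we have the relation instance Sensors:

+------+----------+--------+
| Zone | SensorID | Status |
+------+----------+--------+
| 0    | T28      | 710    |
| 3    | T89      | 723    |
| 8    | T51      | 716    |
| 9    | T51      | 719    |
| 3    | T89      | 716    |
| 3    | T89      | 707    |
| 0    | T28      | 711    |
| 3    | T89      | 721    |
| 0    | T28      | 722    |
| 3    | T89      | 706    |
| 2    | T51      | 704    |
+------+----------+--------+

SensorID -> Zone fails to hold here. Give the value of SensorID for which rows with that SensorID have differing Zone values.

T51

SensorID=T28: 3 rows → Zone = 0, 0, 0 ✓
SensorID=T89: 5 rows → Zone = 3, 3, 3, 3, 3 ✓
SensorID=T51: 3 rows → Zone takes values {8, 9, 2} — violation
The only SensorID value with inconsistent Zone is SensorID=T51.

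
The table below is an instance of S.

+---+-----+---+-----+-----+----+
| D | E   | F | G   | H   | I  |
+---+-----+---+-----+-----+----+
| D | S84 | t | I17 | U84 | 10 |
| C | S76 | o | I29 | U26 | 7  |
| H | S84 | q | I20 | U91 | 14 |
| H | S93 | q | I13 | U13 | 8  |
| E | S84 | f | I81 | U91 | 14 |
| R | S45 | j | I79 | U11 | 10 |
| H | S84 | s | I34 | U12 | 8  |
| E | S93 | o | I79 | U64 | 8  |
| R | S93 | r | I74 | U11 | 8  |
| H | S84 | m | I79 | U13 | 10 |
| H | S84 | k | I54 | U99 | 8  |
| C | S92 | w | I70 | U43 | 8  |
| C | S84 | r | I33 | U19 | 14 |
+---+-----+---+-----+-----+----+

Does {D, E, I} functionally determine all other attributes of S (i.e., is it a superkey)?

No

Two distinct rows share (D=H, E=S84, I=8), so {D, E, I} does not determine every attribute — not a superkey.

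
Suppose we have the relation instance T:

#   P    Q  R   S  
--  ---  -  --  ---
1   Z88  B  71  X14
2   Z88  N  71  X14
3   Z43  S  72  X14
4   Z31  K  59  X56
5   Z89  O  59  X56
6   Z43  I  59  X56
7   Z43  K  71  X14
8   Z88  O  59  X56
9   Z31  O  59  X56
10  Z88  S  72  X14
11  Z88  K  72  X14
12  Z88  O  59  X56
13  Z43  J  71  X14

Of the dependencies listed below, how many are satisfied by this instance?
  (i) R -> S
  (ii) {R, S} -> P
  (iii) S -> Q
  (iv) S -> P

1

(i) R -> S: every LHS value maps to a single RHS value — holds.
(ii) {R, S} -> P: (R=71, S=X14): rows 1, 2, 7, 13 → P takes values {Z88, Z43} — violation; (R=72, S=X14): rows 3, 10, 11 → P takes values {Z43, Z88} — violation; (R=59, S=X56): rows 4, 5, 6, 8, 9, 12 → P takes values {Z31, Z89, Z43, Z88} — violation — fails.
(iii) S -> Q: S=X14: rows 1, 2, 3, 7, 10, 11, 13 → Q takes values {B, N, S, K, J} — violation; S=X56: rows 4, 5, 6, 8, 9, 12 → Q takes values {K, O, I} — violation — fails.
(iv) S -> P: S=X14: rows 1, 2, 3, 7, 10, 11, 13 → P takes values {Z88, Z43} — violation; S=X56: rows 4, 5, 6, 8, 9, 12 → P takes values {Z31, Z89, Z43, Z88} — violation — fails.
1 of the 4 dependencies holds.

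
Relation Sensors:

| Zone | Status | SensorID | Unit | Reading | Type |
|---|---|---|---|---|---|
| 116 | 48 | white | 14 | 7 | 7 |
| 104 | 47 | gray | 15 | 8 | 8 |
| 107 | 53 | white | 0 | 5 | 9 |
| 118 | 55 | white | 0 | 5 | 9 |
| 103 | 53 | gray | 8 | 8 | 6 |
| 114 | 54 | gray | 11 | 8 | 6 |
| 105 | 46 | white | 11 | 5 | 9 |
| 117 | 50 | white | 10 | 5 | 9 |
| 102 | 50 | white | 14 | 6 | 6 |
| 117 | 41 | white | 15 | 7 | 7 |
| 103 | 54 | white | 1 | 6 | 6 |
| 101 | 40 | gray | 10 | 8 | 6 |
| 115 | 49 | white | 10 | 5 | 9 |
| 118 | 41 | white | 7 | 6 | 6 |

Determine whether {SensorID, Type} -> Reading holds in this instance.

(SensorID=white, Type=7): 2 rows → Reading = 7, 7 ✓
(SensorID=gray, Type=8): 1 row → Reading = 8 ✓
(SensorID=white, Type=9): 5 rows → Reading = 5, 5, 5, 5, 5 ✓
(SensorID=gray, Type=6): 3 rows → Reading = 8, 8, 8 ✓
(SensorID=white, Type=6): 3 rows → Reading = 6, 6, 6 ✓
Every {SensorID, Type} value is associated with a single Reading value, so {SensorID, Type} -> Reading holds.

Yes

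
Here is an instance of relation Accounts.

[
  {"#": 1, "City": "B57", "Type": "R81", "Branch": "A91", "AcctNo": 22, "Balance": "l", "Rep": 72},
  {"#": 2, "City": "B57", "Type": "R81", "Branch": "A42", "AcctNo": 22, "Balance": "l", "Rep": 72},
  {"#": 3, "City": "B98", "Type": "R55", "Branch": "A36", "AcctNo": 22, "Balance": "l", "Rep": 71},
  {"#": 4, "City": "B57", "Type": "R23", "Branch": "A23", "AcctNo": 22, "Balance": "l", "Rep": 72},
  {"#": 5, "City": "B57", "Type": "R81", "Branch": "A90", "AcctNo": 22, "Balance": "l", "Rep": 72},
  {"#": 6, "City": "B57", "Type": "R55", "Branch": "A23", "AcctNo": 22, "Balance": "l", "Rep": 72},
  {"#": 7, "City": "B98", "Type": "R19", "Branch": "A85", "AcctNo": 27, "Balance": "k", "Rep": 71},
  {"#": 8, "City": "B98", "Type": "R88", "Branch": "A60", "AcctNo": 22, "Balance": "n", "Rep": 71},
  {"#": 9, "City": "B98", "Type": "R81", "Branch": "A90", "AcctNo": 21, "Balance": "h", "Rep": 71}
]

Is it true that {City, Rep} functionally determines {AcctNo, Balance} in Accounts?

No

(City=B57, Rep=72): rows 1, 2, 4, 5, 6 → {AcctNo,Balance} = (22, l), (22, l), (22, l), (22, l), (22, l) ✓
(City=B98, Rep=71): rows 3, 7, 8, 9 → {AcctNo,Balance} takes values {(22, l), (27, k), (22, n), (21, h)} — violation
Two rows agree on {City, Rep} but differ on {AcctNo, Balance}, so {City, Rep} -> {AcctNo, Balance} does not hold.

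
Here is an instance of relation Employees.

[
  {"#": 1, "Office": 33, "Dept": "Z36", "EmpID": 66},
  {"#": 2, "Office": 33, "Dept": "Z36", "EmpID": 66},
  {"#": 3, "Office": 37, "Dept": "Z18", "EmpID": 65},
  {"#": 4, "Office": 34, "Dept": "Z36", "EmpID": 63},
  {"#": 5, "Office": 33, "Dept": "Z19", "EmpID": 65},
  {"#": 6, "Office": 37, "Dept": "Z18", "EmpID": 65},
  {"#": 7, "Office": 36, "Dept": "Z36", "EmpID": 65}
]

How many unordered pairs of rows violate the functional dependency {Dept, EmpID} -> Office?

(Dept=Z36, EmpID=66): all 2 rows agree on Office — 0 pairs.
(Dept=Z18, EmpID=65): all 2 rows agree on Office — 0 pairs.

0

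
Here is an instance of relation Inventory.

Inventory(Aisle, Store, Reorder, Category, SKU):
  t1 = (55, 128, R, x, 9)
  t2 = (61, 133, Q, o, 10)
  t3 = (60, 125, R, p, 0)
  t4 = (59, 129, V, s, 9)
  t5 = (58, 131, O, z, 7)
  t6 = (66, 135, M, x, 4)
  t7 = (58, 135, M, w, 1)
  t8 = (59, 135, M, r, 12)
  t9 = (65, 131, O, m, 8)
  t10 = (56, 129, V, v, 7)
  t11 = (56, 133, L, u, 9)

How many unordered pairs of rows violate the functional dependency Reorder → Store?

1

Reorder=R: violating pairs (1,3) — 1 pair.
Reorder=V: all 2 rows agree on Store — 0 pairs.
Reorder=O: all 2 rows agree on Store — 0 pairs.
Reorder=M: all 3 rows agree on Store — 0 pairs.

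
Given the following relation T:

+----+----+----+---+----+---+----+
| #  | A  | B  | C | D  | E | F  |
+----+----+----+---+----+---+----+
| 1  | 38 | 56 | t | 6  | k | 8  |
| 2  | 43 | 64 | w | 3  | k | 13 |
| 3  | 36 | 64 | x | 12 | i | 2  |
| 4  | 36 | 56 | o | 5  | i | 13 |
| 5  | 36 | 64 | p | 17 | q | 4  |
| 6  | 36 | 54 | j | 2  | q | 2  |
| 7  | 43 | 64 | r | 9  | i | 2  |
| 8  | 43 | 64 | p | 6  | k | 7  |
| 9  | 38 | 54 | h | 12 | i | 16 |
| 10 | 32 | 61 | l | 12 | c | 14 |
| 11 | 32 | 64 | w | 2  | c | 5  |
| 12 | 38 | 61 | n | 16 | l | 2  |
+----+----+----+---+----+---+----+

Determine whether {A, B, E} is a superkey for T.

No

Rows 2 and 8 have the same {A, B, E} value (A=43, B=64, E=k) but are distinct tuples, so {A, B, E} does not determine every attribute — not a superkey.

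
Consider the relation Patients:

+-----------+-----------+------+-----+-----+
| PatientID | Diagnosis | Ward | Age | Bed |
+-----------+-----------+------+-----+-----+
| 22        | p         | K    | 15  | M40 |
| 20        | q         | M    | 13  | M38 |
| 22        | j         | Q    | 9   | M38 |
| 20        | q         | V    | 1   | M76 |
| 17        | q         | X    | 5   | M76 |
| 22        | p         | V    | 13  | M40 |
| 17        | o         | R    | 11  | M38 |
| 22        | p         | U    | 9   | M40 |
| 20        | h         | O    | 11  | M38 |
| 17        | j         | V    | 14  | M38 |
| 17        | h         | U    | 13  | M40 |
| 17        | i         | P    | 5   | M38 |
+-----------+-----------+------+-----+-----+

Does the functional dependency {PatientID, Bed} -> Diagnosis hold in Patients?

No

(PatientID=22, Bed=M40): 3 rows → Diagnosis = p, p, p ✓
(PatientID=20, Bed=M38): 2 rows → Diagnosis takes values {q, h} — violation
(PatientID=22, Bed=M38): 1 row → Diagnosis = j ✓
(PatientID=20, Bed=M76): 1 row → Diagnosis = q ✓
(PatientID=17, Bed=M76): 1 row → Diagnosis = q ✓
(PatientID=17, Bed=M38): 3 rows → Diagnosis takes values {o, j, i} — violation
(PatientID=17, Bed=M40): 1 row → Diagnosis = h ✓
Two rows agree on {PatientID, Bed} but differ on Diagnosis, so {PatientID, Bed} -> Diagnosis does not hold.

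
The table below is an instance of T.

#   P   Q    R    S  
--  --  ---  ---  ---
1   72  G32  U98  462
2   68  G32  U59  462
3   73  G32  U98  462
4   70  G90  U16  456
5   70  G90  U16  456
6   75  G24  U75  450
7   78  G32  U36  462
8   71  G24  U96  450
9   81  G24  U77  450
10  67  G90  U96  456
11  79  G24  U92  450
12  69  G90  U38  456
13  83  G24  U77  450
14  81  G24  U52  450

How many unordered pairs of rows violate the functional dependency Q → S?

0

Q=G32: all 4 rows agree on S — 0 pairs.
Q=G90: all 4 rows agree on S — 0 pairs.
Q=G24: all 6 rows agree on S — 0 pairs.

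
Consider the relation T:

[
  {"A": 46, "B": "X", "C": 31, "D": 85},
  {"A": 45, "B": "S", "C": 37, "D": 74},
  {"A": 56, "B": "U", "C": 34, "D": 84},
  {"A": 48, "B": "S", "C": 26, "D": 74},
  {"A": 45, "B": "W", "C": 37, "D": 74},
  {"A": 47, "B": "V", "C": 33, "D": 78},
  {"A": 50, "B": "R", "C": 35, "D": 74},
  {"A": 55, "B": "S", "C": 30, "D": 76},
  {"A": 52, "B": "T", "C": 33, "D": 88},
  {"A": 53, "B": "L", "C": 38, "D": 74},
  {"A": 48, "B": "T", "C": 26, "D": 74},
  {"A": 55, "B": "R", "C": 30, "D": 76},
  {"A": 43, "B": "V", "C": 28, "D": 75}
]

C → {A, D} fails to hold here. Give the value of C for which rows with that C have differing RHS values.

33

C=31: 1 row → {A,D} = (46, 85) ✓
C=37: 2 rows → {A,D} = (45, 74), (45, 74) ✓
C=34: 1 row → {A,D} = (56, 84) ✓
C=26: 2 rows → {A,D} = (48, 74), (48, 74) ✓
C=33: 2 rows → {A,D} takes values {(47, 78), (52, 88)} — violation
C=35: 1 row → {A,D} = (50, 74) ✓
C=30: 2 rows → {A,D} = (55, 76), (55, 76) ✓
C=38: 1 row → {A,D} = (53, 74) ✓
C=28: 1 row → {A,D} = (43, 75) ✓
The only C value with inconsistent RHS is C=33.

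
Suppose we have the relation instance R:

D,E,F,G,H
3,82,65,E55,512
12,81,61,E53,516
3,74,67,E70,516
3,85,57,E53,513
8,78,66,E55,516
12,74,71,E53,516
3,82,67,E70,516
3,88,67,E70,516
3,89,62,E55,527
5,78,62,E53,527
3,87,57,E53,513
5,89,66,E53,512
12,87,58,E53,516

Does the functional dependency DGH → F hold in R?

(D=3, G=E55, H=512): 1 row → F = 65 ✓
(D=12, G=E53, H=516): 3 rows → F takes values {61, 71, 58} — violation
(D=3, G=E70, H=516): 3 rows → F = 67, 67, 67 ✓
(D=3, G=E53, H=513): 2 rows → F = 57, 57 ✓
(D=8, G=E55, H=516): 1 row → F = 66 ✓
(D=3, G=E55, H=527): 1 row → F = 62 ✓
(D=5, G=E53, H=527): 1 row → F = 62 ✓
(D=5, G=E53, H=512): 1 row → F = 66 ✓
Two rows agree on DGH but differ on F, so DGH → F does not hold.

No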